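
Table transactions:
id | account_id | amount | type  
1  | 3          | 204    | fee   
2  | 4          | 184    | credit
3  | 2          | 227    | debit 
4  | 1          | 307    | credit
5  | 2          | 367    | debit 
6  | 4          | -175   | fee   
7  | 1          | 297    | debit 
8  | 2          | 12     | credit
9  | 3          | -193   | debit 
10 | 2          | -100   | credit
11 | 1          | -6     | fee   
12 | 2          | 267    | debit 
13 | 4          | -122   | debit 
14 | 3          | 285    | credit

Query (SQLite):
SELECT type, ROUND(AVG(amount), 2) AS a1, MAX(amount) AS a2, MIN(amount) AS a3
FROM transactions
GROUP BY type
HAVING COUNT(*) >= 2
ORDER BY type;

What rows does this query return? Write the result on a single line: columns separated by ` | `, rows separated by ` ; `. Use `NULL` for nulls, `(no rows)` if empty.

credit | 137.6 | 307 | -100 ; debit | 140.5 | 367 | -193 ; fee | 7.67 | 204 | -175

Group transactions by type.
Per group compute: ROUND(AVG(amount), 2), MAX(amount), MIN(amount).
HAVING: drop groups with fewer than 2 rows.
  credit: ids {2, 4, 8, 10, 14} → ROUND(AVG(amount), 2)=137.6, MAX(amount)=307, MIN(amount)=-100
  debit: ids {3, 5, 7, 9, 12, 13} → ROUND(AVG(amount), 2)=140.5, MAX(amount)=367, MIN(amount)=-193
  fee: ids {1, 6, 11} → ROUND(AVG(amount), 2)=7.67, MAX(amount)=204, MIN(amount)=-175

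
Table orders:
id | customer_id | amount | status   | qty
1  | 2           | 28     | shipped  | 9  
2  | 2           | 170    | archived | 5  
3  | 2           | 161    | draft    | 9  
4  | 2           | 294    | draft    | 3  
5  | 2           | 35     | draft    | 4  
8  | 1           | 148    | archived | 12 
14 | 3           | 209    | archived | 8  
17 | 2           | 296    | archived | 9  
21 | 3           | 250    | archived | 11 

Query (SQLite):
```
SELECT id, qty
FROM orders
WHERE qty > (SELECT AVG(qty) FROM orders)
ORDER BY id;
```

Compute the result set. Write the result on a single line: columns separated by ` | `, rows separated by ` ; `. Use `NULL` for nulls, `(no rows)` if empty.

Scalar subquery: AVG(qty) over all orders rows = 7.777778 (≈; comparison uses full precision).
Keep rows where qty > that value.

1 | 9 ; 3 | 9 ; 8 | 12 ; 14 | 8 ; 17 | 9 ; 21 | 11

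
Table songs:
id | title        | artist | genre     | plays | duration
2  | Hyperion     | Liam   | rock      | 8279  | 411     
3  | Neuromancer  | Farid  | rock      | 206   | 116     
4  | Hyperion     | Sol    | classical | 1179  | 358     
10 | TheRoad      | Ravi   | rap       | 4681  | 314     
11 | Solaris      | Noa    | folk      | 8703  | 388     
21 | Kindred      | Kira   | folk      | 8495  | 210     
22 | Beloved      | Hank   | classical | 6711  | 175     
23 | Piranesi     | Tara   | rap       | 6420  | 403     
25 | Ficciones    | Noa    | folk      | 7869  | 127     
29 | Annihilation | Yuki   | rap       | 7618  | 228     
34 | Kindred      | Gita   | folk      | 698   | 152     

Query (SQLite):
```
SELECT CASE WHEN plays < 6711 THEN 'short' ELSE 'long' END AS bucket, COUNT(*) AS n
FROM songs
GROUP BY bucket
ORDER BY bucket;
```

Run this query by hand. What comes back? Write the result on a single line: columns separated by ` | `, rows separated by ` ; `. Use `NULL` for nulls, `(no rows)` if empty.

Bucket rows by plays < 6711 → 'short' else 'long'; count each bucket.

long | 6 ; short | 5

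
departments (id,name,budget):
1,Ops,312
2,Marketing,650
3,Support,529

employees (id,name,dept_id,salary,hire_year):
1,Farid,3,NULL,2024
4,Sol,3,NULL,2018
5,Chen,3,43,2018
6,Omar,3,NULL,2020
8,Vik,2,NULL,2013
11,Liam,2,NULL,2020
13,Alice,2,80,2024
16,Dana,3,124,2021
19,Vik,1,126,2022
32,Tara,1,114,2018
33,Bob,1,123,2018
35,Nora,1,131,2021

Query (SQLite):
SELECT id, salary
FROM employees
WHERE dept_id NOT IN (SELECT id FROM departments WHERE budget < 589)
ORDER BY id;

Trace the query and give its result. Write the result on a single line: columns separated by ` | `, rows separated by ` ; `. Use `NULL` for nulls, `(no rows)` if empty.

8 | NULL ; 11 | NULL ; 13 | 80

Inner query: departments.id where budget < 589.
Outer: keep employees rows whose dept_id is not in that set.
Inner query → {1, 3}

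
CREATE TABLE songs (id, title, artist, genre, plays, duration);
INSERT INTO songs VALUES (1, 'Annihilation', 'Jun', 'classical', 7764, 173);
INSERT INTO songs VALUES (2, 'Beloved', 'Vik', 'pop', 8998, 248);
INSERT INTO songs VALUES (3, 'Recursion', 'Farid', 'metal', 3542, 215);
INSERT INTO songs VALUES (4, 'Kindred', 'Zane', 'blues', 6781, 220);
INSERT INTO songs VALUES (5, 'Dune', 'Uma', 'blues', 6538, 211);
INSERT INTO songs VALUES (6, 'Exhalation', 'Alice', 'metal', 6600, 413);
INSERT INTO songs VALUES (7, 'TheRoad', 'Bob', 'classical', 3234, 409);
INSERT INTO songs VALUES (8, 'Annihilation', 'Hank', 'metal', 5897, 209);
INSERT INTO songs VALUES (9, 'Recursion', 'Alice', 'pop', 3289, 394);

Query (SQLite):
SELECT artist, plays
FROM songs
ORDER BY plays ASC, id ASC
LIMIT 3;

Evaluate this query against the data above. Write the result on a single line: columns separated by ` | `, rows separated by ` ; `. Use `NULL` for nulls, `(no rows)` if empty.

Bob | 3234 ; Alice | 3289 ; Farid | 3542

Sort by plays asc, tiebreak id asc: (3234, id=7), (3289, id=9), (3542, id=3), (5897, id=8), (6538, id=5), (6600, id=6) …. Take first 3.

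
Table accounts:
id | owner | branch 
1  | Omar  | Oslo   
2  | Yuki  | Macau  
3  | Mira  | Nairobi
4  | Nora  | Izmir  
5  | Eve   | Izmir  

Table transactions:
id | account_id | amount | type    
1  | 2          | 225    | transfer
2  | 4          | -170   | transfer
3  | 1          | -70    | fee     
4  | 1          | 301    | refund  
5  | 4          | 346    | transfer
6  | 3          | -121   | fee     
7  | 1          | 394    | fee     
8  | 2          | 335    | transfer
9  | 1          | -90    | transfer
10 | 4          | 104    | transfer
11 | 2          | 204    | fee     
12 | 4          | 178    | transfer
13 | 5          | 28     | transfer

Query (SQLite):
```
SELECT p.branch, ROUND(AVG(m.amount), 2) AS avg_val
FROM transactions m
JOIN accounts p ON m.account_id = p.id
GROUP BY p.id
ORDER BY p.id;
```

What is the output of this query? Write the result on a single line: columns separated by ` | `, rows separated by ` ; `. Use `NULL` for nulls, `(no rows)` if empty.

Oslo | 133.75 ; Macau | 254.67 ; Nairobi | -121 ; Izmir | 114.5 ; Izmir | 28

Join each transactions row to its accounts via account_id.
Group joined rows by accounts.id; compute ROUND(AVG(m.amount), 2) per group.
  1: ids {3, 4, 7, 9} → ROUND(AVG(m.amount), 2)=133.75
  2: ids {1, 8, 11} → ROUND(AVG(m.amount), 2)=254.67
  3: ids {6} → ROUND(AVG(m.amount), 2)=-121
  4: ids {2, 5, 10, 12} → ROUND(AVG(m.amount), 2)=114.5
  5: ids {13} → ROUND(AVG(m.amount), 2)=28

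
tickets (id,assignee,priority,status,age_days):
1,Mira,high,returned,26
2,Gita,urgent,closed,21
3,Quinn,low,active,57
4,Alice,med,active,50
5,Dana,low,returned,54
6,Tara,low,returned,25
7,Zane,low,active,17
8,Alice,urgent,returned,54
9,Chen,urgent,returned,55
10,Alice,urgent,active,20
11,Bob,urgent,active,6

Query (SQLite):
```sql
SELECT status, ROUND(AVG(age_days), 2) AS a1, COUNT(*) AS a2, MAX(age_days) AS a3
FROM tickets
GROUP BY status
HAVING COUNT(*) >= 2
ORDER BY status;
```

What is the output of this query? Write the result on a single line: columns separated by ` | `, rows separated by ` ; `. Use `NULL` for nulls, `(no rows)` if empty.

active | 30 | 5 | 57 ; returned | 42.8 | 5 | 55

Group tickets by status.
Per group compute: ROUND(AVG(age_days), 2), COUNT(*), MAX(age_days).
HAVING: drop groups with fewer than 2 rows.
  active: ids {3, 4, 7, 10, 11} → ROUND(AVG(age_days), 2)=30, COUNT(*)=5, MAX(age_days)=57
  closed: ids {2} → ROUND(AVG(age_days), 2)=21, COUNT(*)=1, MAX(age_days)=21
  returned: ids {1, 5, 6, 8, 9} → ROUND(AVG(age_days), 2)=42.8, COUNT(*)=5, MAX(age_days)=55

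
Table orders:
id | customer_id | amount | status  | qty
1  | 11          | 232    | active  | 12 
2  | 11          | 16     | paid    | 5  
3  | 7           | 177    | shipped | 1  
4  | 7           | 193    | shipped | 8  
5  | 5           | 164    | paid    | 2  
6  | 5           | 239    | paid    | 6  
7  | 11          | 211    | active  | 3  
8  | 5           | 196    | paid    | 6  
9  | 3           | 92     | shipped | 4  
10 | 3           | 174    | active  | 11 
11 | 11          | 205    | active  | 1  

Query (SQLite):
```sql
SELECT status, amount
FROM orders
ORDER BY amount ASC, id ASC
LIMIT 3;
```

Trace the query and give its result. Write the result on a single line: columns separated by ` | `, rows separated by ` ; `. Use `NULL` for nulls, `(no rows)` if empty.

Sort by amount asc, tiebreak id asc: (16, id=2), (92, id=9), (164, id=5), (174, id=10), (177, id=3), (193, id=4) …. Take first 3.

paid | 16 ; shipped | 92 ; paid | 164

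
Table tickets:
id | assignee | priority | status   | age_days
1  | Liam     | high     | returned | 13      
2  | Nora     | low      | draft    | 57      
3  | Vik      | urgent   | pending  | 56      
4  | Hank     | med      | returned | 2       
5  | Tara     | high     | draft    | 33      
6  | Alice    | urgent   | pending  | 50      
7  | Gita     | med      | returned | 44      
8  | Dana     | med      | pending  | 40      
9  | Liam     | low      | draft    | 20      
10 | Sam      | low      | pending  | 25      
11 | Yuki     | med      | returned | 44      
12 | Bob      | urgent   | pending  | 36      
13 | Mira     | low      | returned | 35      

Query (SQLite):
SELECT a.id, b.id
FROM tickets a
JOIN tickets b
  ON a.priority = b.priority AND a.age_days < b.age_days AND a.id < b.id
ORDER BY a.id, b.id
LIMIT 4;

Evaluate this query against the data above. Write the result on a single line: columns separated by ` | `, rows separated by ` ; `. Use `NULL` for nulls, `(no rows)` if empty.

Pairs (a,b) with same priority, a.age_days < b.age_days, a.id < b.id.
priority groups: high:{1,5} low:{2,9,10,13} med:{4,7,8,11} urgent:{3,6,12}
Ordered by (a.id, b.id); first 4.

1 | 5 ; 4 | 7 ; 4 | 8 ; 4 | 11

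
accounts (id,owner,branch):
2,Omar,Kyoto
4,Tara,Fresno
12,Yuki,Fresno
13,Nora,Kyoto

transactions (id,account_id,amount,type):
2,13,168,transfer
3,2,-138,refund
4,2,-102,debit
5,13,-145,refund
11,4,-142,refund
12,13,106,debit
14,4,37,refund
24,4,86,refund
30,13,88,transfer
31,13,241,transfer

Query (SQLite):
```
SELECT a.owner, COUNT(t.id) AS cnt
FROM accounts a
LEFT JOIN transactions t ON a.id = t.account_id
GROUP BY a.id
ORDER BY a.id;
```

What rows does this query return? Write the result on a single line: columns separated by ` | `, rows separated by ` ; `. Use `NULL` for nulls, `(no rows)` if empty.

Omar | 2 ; Tara | 3 ; Yuki | 0 ; Nora | 5

LEFT JOIN keeps every accounts row; unmatched ones get NULL for transactions columns.
Group by accounts.id and compute COUNT(t.id). COUNT(col) of an all-NULL group is 0.
  2: ids {3, 4} → COUNT(t.id)=2
  4: ids {11, 14, 24} → COUNT(t.id)=3
  12: ids {—} → COUNT(t.id)=0
  13: ids {2, 5, 12, 30, 31} → COUNT(t.id)=5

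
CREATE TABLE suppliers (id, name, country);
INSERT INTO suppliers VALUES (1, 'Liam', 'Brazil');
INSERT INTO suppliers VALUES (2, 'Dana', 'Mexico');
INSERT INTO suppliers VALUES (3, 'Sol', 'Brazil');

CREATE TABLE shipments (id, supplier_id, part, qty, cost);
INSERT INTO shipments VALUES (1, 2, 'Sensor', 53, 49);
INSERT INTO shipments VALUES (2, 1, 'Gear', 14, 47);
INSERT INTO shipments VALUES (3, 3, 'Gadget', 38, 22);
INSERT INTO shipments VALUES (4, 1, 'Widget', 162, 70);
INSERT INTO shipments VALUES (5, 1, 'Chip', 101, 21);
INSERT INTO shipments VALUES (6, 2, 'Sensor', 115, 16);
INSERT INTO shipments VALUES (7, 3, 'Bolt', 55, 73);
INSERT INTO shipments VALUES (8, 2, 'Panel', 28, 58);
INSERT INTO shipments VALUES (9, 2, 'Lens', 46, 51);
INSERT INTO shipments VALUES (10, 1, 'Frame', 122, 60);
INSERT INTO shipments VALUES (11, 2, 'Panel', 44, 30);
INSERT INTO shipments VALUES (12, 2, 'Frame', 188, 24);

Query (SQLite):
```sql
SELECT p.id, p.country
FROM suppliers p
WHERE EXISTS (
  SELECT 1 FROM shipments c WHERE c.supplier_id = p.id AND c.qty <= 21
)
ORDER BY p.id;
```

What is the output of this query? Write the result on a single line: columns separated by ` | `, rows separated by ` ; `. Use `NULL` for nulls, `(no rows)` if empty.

1 | Brazil

For each suppliers row, check whether any shipments with matching supplier_id has qty <= 21.
Keep rows where that is true.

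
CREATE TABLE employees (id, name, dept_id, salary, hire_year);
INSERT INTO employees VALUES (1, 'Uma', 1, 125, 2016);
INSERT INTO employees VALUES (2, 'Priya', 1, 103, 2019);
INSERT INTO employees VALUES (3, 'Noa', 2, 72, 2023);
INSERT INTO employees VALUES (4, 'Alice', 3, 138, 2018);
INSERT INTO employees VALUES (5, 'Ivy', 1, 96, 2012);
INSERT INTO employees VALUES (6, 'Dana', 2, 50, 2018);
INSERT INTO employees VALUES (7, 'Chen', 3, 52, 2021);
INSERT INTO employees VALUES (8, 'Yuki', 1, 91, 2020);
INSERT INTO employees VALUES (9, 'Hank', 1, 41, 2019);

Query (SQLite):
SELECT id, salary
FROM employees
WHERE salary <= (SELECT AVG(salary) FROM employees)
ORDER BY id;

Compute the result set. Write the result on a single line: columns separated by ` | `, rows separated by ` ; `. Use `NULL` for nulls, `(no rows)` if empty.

3 | 72 ; 6 | 50 ; 7 | 52 ; 9 | 41

Scalar subquery: AVG(salary) over all employees rows = 85.333333 (≈; comparison uses full precision).
Keep rows where salary <= that value.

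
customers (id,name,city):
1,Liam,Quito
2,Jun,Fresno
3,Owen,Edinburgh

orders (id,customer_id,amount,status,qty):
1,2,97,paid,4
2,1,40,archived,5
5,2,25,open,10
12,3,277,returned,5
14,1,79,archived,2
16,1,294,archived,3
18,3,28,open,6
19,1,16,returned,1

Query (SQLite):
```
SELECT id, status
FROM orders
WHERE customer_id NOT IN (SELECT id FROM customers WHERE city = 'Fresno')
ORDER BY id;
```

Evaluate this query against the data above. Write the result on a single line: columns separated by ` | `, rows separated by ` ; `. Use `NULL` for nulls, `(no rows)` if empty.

2 | archived ; 12 | returned ; 14 | archived ; 16 | archived ; 18 | open ; 19 | returned

Inner query: customers.id where city = 'Fresno'.
Outer: keep orders rows whose customer_id is not in that set.
Inner query → {2}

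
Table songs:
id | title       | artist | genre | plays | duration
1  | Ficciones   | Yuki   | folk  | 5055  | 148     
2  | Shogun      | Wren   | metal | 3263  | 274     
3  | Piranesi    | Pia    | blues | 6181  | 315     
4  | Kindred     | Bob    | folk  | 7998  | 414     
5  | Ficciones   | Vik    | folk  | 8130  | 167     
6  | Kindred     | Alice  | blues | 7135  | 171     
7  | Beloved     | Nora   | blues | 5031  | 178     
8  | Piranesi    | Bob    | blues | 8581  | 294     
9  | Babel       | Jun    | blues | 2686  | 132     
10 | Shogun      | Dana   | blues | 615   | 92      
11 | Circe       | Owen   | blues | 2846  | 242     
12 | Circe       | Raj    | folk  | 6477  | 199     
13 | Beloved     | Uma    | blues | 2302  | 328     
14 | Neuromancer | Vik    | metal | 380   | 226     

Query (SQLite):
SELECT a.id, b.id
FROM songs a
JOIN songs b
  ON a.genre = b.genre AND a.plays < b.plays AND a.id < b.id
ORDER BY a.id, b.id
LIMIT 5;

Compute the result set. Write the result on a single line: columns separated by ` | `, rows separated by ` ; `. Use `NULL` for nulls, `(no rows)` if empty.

1 | 4 ; 1 | 5 ; 1 | 12 ; 3 | 6 ; 3 | 8

Pairs (a,b) with same genre, a.plays < b.plays, a.id < b.id.
genre groups: blues:{3,6,7,8,9,10,11,13} folk:{1,4,5,12} metal:{2,14}
Ordered by (a.id, b.id); first 5.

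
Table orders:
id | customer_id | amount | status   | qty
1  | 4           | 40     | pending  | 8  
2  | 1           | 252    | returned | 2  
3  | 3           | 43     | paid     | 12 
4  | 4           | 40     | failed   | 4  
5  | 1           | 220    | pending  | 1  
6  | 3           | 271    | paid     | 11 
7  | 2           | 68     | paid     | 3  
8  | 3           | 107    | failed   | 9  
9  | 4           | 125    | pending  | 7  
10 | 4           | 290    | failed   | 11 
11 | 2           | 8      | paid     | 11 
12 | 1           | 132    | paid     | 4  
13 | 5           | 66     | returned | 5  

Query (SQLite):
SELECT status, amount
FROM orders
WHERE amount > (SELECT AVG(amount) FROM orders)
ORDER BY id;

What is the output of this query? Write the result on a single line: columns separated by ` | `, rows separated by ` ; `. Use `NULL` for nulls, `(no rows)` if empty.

returned | 252 ; pending | 220 ; paid | 271 ; failed | 290 ; paid | 132

Scalar subquery: AVG(amount) over all orders rows = 127.846154 (≈; comparison uses full precision).
Keep rows where amount > that value.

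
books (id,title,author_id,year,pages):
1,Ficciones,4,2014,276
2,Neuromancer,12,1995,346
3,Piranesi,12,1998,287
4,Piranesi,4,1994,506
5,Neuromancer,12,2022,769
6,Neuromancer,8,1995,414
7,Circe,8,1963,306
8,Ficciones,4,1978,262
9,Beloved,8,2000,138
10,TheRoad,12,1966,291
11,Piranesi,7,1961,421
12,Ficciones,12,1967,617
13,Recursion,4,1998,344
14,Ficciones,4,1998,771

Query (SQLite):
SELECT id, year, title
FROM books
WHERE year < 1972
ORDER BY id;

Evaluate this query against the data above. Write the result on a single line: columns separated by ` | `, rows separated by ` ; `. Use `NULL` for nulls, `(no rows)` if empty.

7 | 1963 | Circe ; 10 | 1966 | TheRoad ; 11 | 1961 | Piranesi ; 12 | 1967 | Ficciones

year < 1972: ids {7, 10, 11, 12}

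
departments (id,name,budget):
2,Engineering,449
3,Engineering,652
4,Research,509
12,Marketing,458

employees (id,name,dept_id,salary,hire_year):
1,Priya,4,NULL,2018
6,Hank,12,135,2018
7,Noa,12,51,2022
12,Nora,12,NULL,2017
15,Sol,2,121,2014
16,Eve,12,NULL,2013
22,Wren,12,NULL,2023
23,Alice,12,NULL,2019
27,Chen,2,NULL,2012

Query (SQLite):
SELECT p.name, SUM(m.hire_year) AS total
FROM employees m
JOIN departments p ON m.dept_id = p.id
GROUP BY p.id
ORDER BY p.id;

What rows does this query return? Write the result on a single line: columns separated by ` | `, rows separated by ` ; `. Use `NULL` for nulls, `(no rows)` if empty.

Engineering | 4026 ; Research | 2018 ; Marketing | 12112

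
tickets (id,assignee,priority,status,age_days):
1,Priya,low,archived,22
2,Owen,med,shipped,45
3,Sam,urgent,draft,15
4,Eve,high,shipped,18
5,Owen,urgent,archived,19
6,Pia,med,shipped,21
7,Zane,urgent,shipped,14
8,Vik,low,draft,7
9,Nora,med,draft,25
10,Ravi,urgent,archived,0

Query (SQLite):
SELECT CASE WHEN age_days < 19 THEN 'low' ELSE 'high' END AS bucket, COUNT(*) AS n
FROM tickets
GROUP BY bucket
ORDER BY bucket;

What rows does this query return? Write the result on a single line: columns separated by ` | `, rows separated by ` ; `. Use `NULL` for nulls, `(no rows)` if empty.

high | 5 ; low | 5

Bucket rows by age_days < 19 → 'low' else 'high'; count each bucket.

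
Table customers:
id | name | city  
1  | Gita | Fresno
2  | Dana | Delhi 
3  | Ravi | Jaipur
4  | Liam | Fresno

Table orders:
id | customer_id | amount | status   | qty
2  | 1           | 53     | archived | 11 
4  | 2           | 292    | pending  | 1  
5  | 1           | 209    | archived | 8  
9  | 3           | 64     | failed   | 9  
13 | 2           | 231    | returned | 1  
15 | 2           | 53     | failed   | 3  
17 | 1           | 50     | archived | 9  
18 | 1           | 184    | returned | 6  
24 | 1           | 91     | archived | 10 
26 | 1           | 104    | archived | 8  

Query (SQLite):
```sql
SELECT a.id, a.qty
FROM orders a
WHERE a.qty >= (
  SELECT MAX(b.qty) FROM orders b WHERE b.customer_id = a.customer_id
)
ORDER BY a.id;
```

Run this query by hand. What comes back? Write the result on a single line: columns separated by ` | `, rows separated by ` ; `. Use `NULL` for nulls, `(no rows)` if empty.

For each orders row a, compute MAX(qty) over rows sharing a.customer_id.
Keep row a if a.qty >= that per-group MAX.
  customer_id=1: MAX(qty) = 11
  customer_id=2: MAX(qty) = 3
  customer_id=3: MAX(qty) = 9

2 | 11 ; 9 | 9 ; 15 | 3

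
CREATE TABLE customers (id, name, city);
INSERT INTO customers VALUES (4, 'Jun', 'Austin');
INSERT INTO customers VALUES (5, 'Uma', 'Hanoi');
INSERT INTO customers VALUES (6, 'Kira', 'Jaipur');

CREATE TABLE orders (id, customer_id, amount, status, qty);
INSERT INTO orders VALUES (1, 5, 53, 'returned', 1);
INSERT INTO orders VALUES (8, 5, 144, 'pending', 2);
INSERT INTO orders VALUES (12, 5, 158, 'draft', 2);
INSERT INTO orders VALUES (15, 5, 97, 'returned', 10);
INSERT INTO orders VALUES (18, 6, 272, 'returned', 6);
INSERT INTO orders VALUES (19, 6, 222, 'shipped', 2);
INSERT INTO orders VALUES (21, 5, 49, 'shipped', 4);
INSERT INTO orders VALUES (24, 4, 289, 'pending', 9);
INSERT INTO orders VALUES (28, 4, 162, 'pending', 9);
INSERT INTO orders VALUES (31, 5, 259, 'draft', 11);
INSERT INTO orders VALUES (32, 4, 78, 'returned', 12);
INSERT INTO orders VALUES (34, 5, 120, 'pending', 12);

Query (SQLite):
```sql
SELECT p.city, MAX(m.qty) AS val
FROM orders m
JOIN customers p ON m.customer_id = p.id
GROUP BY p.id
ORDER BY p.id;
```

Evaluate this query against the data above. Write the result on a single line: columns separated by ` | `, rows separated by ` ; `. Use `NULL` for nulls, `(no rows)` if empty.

Join each orders row to its customers via customer_id.
Group joined rows by customers.id; compute MAX(m.qty) per group.
  4: ids {24, 28, 32} → MAX(m.qty)=12
  5: ids {1, 8, 12, 15, 21, 31, 34} → MAX(m.qty)=12
  6: ids {18, 19} → MAX(m.qty)=6

Austin | 12 ; Hanoi | 12 ; Jaipur | 6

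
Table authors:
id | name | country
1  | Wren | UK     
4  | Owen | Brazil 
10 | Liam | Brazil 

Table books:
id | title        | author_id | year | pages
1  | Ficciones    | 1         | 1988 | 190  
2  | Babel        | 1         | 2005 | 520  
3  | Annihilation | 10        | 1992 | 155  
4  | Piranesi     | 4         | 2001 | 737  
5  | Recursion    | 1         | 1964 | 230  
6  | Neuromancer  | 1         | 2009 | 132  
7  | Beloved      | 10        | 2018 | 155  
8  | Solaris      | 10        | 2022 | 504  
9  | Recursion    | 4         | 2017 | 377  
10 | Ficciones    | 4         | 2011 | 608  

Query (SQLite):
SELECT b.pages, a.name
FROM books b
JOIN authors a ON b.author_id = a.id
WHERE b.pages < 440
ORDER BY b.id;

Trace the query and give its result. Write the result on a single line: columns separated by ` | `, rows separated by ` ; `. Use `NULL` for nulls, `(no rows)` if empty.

190 | Wren ; 155 | Liam ; 230 | Wren ; 132 | Wren ; 155 | Liam ; 377 | Owen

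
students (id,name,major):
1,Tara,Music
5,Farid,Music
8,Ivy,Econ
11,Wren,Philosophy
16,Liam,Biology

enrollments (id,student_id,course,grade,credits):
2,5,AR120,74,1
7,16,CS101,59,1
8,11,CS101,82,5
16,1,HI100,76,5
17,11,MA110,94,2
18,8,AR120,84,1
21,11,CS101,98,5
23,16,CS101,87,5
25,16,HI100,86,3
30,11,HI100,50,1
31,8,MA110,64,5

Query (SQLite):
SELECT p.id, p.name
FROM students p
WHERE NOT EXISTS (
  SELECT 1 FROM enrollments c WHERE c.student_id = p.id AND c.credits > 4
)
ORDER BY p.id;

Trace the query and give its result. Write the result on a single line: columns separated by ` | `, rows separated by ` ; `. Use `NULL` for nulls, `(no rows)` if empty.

For each students row, check whether any enrollments with matching student_id has credits > 4.
Keep rows where that is false.

5 | Farid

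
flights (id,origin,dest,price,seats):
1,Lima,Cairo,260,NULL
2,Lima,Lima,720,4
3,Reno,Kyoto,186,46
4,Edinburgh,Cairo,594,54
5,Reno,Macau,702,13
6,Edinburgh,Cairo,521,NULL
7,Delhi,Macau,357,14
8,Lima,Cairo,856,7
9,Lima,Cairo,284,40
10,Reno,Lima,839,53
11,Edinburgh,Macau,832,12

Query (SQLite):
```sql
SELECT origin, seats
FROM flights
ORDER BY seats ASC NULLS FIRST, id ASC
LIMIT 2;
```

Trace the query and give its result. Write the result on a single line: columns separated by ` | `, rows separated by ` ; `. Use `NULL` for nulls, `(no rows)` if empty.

Sort by seats asc, tiebreak id asc: (NULL, id=1), (NULL, id=6), (4, id=2), (7, id=8), (12, id=11) …. Take first 2.
NULLS FIRST: NULL seats rows go before all non-NULL rows (among themselves ordered by id asc).

Lima | NULL ; Edinburgh | NULL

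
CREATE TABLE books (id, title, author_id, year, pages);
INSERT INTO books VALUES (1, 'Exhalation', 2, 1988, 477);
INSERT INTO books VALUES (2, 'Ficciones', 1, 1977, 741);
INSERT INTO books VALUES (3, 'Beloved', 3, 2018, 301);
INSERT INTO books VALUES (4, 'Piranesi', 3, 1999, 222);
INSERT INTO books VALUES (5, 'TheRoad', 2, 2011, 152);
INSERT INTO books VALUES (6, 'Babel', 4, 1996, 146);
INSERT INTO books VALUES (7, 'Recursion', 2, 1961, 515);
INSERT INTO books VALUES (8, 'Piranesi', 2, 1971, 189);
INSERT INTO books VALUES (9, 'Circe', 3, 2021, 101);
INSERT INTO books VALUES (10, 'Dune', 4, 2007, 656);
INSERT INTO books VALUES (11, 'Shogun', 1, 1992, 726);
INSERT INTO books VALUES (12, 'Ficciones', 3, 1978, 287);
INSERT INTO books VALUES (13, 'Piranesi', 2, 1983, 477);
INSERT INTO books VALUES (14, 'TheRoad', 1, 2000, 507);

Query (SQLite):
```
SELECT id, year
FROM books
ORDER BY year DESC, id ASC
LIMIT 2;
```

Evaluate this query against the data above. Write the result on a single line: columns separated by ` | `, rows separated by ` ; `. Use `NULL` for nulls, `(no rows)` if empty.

9 | 2021 ; 3 | 2018

Sort by year desc, tiebreak id asc: (2021, id=9), (2018, id=3), (2011, id=5), (2007, id=10), (2000, id=14) …. Take first 2.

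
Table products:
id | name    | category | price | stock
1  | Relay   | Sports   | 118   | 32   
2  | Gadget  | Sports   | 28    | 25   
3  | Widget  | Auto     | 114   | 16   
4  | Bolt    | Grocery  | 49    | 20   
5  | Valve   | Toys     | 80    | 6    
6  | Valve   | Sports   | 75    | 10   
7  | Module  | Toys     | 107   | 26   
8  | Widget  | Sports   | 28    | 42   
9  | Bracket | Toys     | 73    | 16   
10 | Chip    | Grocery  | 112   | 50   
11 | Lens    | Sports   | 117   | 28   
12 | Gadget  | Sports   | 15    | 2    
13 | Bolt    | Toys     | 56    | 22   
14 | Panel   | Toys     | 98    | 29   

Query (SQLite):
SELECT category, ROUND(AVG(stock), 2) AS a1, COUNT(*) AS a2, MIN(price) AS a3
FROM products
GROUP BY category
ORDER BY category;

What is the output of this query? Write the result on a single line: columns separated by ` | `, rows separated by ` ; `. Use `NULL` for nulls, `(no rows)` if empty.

Auto | 16 | 1 | 114 ; Grocery | 35 | 2 | 49 ; Sports | 23.17 | 6 | 15 ; Toys | 19.8 | 5 | 56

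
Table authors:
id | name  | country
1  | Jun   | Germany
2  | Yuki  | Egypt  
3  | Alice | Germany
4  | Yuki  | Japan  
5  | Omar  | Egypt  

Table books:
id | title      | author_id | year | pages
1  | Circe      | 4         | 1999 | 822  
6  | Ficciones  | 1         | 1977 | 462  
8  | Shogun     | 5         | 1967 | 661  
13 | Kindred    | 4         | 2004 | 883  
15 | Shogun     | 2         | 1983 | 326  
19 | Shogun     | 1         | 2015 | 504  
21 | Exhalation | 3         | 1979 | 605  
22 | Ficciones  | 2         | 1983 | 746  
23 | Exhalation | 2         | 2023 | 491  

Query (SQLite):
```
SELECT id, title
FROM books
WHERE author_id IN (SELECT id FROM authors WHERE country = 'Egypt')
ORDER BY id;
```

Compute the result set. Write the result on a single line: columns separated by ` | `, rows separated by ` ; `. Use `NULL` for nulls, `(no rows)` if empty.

Inner query: authors.id where country = 'Egypt'.
Outer: keep books rows whose author_id is in that set.
Inner query → {2, 5}

8 | Shogun ; 15 | Shogun ; 22 | Ficciones ; 23 | Exhalation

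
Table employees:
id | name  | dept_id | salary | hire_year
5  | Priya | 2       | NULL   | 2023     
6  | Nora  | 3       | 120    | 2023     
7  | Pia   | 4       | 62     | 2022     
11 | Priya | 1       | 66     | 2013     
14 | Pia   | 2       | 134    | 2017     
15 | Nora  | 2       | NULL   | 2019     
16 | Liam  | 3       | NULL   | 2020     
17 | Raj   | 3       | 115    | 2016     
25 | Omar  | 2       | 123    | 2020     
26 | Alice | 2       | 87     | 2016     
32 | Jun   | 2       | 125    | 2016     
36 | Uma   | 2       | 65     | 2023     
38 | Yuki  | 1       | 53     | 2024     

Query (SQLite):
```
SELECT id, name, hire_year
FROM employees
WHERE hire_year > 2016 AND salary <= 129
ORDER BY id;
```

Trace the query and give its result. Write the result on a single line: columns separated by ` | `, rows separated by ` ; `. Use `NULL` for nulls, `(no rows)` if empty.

6 | Nora | 2023 ; 7 | Pia | 2022 ; 25 | Omar | 2020 ; 36 | Uma | 2023 ; 38 | Yuki | 2024

hire_year > 2016: ids {5, 6, 7, 14, 15, 16, 25, 36, 38}
salary <= 129: ids {6, 7, 11, 17, 25, 26, 32, 36, 38}
Combine with AND.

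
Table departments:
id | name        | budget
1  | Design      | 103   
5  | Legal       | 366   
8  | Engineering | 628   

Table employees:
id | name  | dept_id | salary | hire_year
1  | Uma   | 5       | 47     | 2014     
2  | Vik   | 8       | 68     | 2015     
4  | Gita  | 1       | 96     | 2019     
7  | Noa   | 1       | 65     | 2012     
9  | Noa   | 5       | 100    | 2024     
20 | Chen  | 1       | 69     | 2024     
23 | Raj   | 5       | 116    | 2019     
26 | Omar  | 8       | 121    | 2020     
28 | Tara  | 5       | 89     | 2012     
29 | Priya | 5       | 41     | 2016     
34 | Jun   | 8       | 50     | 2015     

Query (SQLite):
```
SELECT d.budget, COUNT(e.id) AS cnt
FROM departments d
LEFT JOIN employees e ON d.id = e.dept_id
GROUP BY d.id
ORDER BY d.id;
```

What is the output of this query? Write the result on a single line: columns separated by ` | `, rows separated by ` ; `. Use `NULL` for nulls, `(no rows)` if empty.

LEFT JOIN keeps every departments row; unmatched ones get NULL for employees columns.
Group by departments.id and compute COUNT(e.id). COUNT(col) of an all-NULL group is 0.
  1: ids {4, 7, 20} → COUNT(e.id)=3
  5: ids {1, 9, 23, 28, 29} → COUNT(e.id)=5
  8: ids {2, 26, 34} → COUNT(e.id)=3

103 | 3 ; 366 | 5 ; 628 | 3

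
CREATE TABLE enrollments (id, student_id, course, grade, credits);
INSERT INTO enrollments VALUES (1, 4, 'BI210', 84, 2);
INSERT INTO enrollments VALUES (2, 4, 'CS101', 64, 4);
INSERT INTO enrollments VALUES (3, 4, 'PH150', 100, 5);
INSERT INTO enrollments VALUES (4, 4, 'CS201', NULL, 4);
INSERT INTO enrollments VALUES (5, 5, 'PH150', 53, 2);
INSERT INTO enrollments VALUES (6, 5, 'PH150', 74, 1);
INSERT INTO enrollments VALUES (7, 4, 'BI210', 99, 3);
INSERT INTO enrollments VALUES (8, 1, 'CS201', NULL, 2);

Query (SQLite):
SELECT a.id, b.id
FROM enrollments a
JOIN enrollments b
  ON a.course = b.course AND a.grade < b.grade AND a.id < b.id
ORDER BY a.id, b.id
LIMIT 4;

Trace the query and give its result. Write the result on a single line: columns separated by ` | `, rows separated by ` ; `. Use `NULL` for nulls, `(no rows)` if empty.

1 | 7 ; 5 | 6

Pairs (a,b) with same course, a.grade < b.grade, a.id < b.id.
course groups: BI210:{1,7} CS101:{2} CS201:{4,8} PH150:{3,5,6}
Ordered by (a.id, b.id); first 4.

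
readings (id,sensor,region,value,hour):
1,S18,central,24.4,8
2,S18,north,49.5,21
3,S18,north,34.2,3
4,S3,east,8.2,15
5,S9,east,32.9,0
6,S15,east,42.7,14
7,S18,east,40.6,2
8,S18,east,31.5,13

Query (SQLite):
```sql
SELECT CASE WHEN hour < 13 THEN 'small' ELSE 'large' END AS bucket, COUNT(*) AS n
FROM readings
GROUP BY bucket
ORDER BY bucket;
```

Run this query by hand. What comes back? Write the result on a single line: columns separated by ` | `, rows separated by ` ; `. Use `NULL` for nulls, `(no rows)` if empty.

Bucket rows by hour < 13 → 'small' else 'large'; count each bucket.

large | 4 ; small | 4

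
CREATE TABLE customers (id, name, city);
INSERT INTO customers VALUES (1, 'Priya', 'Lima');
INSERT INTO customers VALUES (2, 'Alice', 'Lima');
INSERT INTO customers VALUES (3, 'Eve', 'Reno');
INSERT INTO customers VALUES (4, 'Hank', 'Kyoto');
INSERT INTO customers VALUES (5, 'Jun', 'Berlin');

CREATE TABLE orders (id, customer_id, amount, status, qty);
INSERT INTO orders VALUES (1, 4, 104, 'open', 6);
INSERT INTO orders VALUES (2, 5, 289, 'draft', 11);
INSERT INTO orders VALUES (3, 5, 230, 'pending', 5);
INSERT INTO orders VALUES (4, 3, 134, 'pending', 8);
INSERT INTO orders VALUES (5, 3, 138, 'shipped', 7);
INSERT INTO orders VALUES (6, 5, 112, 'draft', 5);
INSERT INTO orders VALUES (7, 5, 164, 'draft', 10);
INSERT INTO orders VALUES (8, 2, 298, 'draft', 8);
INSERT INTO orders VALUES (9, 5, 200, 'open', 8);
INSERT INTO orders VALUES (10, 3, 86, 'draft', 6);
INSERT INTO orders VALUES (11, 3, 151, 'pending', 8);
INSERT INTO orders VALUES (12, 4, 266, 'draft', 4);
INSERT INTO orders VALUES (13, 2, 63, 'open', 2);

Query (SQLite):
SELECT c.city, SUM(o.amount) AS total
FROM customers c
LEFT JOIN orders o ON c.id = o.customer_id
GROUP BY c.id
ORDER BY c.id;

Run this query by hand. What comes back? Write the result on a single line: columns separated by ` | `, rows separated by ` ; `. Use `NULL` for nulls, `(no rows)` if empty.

LEFT JOIN keeps every customers row; unmatched ones get NULL for orders columns.
Group by customers.id and compute SUM(o.amount). SUM over an all-NULL group is NULL.
  1: ids {—} → SUM(o.amount)=NULL
  2: ids {8, 13} → SUM(o.amount)=361
  3: ids {4, 5, 10, 11} → SUM(o.amount)=509
  4: ids {1, 12} → SUM(o.amount)=370
  5: ids {2, 3, 6, 7, 9} → SUM(o.amount)=995

Lima | NULL ; Lima | 361 ; Reno | 509 ; Kyoto | 370 ; Berlin | 995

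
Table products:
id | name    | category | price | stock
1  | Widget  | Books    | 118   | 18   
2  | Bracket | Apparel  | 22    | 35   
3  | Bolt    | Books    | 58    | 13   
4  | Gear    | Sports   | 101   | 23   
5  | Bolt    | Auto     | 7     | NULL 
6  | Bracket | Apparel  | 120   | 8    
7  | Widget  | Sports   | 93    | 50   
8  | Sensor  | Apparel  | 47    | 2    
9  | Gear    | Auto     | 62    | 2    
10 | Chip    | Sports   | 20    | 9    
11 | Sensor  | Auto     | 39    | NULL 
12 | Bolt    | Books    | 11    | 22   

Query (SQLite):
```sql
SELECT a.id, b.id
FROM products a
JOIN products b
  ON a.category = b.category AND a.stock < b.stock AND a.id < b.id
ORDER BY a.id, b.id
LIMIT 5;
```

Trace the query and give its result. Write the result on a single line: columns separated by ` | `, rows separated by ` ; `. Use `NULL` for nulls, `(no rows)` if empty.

1 | 12 ; 3 | 12 ; 4 | 7

Pairs (a,b) with same category, a.stock < b.stock, a.id < b.id.
category groups: Apparel:{2,6,8} Auto:{5,9,11} Books:{1,3,12} Sports:{4,7,10}
Ordered by (a.id, b.id); first 5.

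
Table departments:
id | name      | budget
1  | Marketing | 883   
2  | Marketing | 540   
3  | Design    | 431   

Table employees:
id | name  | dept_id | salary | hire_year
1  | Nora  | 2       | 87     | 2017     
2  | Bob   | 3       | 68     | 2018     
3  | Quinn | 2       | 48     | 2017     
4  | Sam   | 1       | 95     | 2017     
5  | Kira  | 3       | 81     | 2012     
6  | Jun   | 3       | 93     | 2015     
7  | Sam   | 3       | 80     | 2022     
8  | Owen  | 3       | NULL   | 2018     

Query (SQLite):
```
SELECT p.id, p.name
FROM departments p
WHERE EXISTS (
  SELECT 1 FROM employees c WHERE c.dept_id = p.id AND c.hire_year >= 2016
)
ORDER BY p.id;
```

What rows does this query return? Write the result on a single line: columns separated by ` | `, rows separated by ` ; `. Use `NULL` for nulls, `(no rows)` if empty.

1 | Marketing ; 2 | Marketing ; 3 | Design

For each departments row, check whether any employees with matching dept_id has hire_year >= 2016.
Keep rows where that is true.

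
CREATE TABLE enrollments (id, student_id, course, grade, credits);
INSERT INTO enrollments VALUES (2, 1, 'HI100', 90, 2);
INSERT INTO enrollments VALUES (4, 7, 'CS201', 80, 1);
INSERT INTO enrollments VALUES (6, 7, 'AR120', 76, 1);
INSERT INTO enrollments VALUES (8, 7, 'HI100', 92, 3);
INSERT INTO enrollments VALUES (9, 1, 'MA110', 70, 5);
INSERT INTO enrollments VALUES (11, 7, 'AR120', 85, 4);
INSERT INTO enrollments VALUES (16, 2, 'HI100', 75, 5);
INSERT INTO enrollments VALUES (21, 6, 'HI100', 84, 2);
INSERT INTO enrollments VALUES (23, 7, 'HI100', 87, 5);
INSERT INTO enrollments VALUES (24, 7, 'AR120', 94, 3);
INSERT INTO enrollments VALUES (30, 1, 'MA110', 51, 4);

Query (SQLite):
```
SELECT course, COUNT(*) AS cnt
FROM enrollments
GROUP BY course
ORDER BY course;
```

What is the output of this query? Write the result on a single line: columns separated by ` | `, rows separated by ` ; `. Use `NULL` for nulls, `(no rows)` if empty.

Partition enrollments by course; compute COUNT(*) within each group.
  AR120: ids {6, 11, 24} → COUNT(*)=3
  CS201: ids {4} → COUNT(*)=1
  HI100: ids {2, 8, 16, 21, 23} → COUNT(*)=5
  MA110: ids {9, 30} → COUNT(*)=2

AR120 | 3 ; CS201 | 1 ; HI100 | 5 ; MA110 | 2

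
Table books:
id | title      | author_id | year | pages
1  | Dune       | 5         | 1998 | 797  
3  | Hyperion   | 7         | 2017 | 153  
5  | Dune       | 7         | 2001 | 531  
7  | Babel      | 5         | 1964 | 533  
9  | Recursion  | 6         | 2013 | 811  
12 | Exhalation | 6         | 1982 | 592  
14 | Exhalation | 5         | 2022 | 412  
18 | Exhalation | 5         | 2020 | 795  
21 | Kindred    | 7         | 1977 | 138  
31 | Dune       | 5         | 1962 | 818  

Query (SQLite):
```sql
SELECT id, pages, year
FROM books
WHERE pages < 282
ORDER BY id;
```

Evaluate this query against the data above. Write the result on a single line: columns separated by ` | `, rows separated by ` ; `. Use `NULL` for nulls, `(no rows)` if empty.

3 | 153 | 2017 ; 21 | 138 | 1977

pages < 282: ids {3, 21}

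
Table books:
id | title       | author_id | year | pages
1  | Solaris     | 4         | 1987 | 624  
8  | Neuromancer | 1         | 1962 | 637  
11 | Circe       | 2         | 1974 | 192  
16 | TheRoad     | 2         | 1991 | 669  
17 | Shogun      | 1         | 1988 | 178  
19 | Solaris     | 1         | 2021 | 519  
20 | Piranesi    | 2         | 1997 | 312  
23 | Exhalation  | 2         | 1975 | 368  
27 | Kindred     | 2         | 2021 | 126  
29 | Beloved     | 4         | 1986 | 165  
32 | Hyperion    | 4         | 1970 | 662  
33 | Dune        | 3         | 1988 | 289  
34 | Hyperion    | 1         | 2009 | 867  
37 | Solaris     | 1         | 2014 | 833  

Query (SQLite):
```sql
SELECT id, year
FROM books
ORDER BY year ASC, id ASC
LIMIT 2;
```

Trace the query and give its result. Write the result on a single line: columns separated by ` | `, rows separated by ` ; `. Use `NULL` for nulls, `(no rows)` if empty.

Sort by year asc, tiebreak id asc: (1962, id=8), (1970, id=32), (1974, id=11), (1975, id=23), (1986, id=29) …. Take first 2.

8 | 1962 ; 32 | 1970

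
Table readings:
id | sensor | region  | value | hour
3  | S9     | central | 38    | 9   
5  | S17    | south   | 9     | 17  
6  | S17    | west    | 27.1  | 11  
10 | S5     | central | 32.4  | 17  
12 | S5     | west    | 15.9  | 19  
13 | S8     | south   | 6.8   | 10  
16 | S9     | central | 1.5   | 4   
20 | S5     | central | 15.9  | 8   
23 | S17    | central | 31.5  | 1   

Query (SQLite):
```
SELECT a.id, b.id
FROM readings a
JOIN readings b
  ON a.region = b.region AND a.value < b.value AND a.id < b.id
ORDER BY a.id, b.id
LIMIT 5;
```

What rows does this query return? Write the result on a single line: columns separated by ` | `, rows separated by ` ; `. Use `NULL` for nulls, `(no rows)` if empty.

16 | 20 ; 16 | 23 ; 20 | 23

Pairs (a,b) with same region, a.value < b.value, a.id < b.id.
region groups: central:{3,10,16,20,23} south:{5,13} west:{6,12}
Ordered by (a.id, b.id); first 5.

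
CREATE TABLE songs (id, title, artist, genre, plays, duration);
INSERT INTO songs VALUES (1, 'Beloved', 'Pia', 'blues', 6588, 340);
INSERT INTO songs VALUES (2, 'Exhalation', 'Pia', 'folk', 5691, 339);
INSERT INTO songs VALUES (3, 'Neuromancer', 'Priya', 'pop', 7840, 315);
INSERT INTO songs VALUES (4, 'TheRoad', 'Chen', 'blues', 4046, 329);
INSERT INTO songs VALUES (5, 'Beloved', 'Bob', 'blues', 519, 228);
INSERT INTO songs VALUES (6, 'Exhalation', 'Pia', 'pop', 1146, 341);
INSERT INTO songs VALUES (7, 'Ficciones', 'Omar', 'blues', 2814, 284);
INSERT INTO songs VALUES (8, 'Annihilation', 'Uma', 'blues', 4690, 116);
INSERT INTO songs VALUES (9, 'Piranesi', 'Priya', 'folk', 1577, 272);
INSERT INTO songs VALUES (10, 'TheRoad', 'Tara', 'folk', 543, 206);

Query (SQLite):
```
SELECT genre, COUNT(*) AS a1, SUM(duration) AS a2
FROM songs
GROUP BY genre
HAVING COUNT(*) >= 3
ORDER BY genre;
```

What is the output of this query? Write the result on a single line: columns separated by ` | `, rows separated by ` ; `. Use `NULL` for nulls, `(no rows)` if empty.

blues | 5 | 1297 ; folk | 3 | 817

Group songs by genre.
Per group compute: COUNT(*), SUM(duration).
HAVING: drop groups with fewer than 3 rows.
  blues: ids {1, 4, 5, 7, 8} → COUNT(*)=5, SUM(duration)=1297
  folk: ids {2, 9, 10} → COUNT(*)=3, SUM(duration)=817
  pop: ids {3, 6} → COUNT(*)=2, SUM(duration)=656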